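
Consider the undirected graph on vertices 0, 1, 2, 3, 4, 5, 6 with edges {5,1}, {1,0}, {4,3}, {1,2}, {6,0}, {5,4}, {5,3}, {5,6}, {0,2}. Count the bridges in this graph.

The edges on the cycle 5-4-3-5 are not bridges since each lies on that cycle.
Every edge lies on some cycle, so there are no bridges.

0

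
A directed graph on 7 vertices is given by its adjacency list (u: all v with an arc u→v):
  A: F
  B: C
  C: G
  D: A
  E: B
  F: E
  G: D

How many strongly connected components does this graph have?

1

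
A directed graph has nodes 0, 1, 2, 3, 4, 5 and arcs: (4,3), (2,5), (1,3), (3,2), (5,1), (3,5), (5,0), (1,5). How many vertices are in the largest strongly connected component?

{1, 2, 3, 5} are all mutually reachable — one SCC of size 4.
{4} is an SCC by itself.
{0} is an SCC by itself.
The largest has 4 vertices.

4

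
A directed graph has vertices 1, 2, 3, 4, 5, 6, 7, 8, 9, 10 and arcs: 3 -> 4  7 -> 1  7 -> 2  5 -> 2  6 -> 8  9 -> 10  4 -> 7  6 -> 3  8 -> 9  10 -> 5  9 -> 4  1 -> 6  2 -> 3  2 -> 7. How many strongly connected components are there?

1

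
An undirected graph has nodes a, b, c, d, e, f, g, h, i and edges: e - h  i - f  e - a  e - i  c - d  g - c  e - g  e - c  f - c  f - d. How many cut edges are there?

2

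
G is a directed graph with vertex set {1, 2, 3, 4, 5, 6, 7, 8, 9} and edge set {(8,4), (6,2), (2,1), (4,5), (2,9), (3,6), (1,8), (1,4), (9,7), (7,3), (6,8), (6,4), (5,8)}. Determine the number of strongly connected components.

{2, 3, 6, 7, 9} are all mutually reachable — one SCC of size 5.
{4, 5, 8} are all mutually reachable — one SCC of size 3.
{1} is an SCC by itself.
That gives 3 strongly connected components.

3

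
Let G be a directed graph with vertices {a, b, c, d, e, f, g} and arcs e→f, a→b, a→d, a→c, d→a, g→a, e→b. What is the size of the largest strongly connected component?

2

{a, d} are all mutually reachable — one SCC of size 2.
{f} is an SCC by itself.
{g} is an SCC by itself.
{c} is an SCC by itself.
{b} is an SCC by itself.
(and 1 more singleton SCC)
The largest has 2 vertices.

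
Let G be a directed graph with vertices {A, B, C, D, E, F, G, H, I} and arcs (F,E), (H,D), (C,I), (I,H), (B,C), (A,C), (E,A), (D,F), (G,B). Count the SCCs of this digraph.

{A, C, D, E, F, H, I} are all mutually reachable — one SCC of size 7.
{B} is an SCC by itself.
{G} is an SCC by itself.
That gives 3 strongly connected components.

3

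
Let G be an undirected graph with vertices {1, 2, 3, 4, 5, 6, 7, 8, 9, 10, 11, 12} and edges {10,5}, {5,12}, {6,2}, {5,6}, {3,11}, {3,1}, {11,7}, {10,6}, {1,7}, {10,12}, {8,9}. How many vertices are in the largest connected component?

4 is isolated — a component by itself.
Starting from 8 we can reach 8, 9. That is one component of size 2.
Starting from 1 we can reach 1, 3, 7, 11. That is one component of size 4.
Starting from 2 we can reach 2, 5, 6, 10, 12. That is one component of size 5.
The largest has 5 vertices.

5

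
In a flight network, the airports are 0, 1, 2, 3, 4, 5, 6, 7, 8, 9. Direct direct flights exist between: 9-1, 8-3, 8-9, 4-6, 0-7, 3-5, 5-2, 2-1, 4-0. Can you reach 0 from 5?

The component containing 5 is {1, 2, 3, 5, 8, 9}, and 0 is not in it.

No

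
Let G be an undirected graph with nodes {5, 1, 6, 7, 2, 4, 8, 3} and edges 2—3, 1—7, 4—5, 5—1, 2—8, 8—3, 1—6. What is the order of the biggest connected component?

5

Starting from 2 we can reach 2, 3, 8. That is one component of size 3.
Starting from 1 we can reach 1, 4, 5, 6, 7. That is one component of size 5.
The largest has 5 vertices.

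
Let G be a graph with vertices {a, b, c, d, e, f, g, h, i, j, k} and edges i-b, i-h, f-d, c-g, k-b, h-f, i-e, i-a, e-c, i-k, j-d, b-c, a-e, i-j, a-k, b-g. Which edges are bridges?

The edges on the cycle i-a-e-i are not bridges since each lies on that cycle.
Every edge lies on some cycle, so there are no bridges.

none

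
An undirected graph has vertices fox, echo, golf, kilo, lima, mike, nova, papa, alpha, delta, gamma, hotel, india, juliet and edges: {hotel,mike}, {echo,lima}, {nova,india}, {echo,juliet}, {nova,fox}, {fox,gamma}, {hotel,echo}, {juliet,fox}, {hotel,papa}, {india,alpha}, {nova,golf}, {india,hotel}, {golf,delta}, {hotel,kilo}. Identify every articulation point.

fox, echo, golf, nova, hotel, india

Removing fox increases the component count from 1 to 2, so fox is a cut vertex.
Removing echo increases the component count from 1 to 2, so echo is a cut vertex.
Removing golf increases the component count from 1 to 2, so golf is a cut vertex.
Likewise nova, hotel, india are cut vertices.
By contrast removing delta leaves 1 component; it is not a cut vertex. No other vertex is a cut vertex either.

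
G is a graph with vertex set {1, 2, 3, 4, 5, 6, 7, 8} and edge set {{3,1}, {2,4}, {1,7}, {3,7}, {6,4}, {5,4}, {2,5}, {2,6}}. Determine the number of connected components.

3

8 is isolated — a component by itself.
Starting from 1 we can reach 1, 3, 7. That is one component of size 3.
Starting from 2 we can reach 2, 4, 5, 6. That is one component of size 4.
Total: 3 components.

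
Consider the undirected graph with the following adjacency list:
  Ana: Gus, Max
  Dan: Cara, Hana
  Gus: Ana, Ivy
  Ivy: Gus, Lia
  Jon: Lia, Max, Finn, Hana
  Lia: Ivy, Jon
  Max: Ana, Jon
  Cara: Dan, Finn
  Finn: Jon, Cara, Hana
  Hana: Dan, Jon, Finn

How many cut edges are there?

The edges on the cycle Jon-Finn-Cara-Dan-Hana-Jon are not bridges since each lies on that cycle.
Every edge lies on some cycle, so there are no bridges.

0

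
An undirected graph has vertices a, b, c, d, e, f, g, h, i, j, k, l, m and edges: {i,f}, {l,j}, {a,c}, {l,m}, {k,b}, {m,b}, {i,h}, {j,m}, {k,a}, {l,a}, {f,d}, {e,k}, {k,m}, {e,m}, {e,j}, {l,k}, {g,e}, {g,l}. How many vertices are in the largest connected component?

9

Starting from d we can reach d, f, h, i. That is one component of size 4.
Starting from a we can reach a, b, c, e, g, j, k, l, m. That is one component of size 9.
The largest has 9 vertices.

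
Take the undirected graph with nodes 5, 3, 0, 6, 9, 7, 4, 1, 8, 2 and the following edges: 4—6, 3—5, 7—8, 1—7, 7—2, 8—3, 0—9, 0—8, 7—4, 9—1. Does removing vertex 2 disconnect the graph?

No

Deleting 2 leaves 1 component (was 1), so 2 is not a cut vertex.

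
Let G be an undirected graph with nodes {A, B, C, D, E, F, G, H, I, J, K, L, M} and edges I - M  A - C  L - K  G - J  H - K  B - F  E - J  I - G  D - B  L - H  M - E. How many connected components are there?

Starting from A we can reach A, C. That is one component of size 2.
Starting from B we can reach B, D, F. That is one component of size 3.
Starting from H we can reach H, K, L. That is one component of size 3.
Starting from E we can reach E, G, I, J, M. That is one component of size 5.
Total: 4 components.

4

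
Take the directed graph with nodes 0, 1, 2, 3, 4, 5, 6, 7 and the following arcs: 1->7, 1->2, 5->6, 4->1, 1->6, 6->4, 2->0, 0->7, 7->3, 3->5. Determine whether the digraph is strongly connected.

Yes

From 4 we can reach every vertex (0, 1, 2, 3, 4, 5, 6, 7), and every vertex can reach 4 (0, 1, 2, 3, 4, 5, 6, 7). So the whole graph is one strongly connected component.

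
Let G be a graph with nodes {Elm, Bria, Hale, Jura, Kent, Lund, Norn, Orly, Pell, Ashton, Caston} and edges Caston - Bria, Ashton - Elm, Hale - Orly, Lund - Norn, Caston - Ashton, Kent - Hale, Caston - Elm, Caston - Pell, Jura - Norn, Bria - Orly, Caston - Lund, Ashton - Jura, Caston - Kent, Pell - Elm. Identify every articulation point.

Caston

Removing Caston increases the component count from 1 to 2, so Caston is a cut vertex.
By contrast removing Norn leaves 1 component; it is not a cut vertex. No other vertex is a cut vertex either.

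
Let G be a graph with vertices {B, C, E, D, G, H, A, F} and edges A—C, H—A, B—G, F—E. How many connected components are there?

4

D is isolated — a component by itself.
Starting from B we can reach B, G. That is one component of size 2.
Starting from E we can reach E, F. That is one component of size 2.
Starting from A we can reach A, C, H. That is one component of size 3.
Total: 4 components.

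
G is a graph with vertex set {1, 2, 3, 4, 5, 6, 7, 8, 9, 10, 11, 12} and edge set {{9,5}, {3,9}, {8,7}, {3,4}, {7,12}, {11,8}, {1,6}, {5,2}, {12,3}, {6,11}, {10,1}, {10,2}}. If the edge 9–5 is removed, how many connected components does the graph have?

1

9 and 5 are still connected via 9-3-12-7-8-11-6-1-10-2-5, so the component count stays at 1.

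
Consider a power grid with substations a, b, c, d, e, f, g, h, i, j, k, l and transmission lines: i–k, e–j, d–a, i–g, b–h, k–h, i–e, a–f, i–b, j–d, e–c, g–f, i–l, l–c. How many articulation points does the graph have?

1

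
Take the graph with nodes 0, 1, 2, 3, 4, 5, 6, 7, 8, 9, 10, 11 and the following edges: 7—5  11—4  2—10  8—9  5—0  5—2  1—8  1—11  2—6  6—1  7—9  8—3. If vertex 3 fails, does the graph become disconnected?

No

Deleting 3 leaves 1 component (was 1), so 3 is not a cut vertex.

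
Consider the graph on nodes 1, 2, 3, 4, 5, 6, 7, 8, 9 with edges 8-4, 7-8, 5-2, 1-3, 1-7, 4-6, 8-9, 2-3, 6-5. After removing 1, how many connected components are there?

With 1 gone, the remaining components are: {2, 3, 4, 5, 6, 7, 8, 9}.
That is 1 component.

1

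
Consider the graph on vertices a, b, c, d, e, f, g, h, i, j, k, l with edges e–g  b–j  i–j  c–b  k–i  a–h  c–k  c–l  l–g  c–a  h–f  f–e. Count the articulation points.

1

Removing c increases the component count from 2 to 3, so c is a cut vertex.
By contrast removing b leaves 2 components; it is not a cut vertex. No other vertex is a cut vertex either.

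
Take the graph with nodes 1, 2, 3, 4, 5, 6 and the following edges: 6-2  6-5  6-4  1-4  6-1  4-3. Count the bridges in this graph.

3

The edges on the cycle 6-1-4-6 are not bridges since each lies on that cycle.
But removing 4-3 disconnects 4 from 3; removing 6-5 disconnects 6 from 5; removing 6-2 disconnects 6 from 2 — these are bridges.
That makes 3 bridges.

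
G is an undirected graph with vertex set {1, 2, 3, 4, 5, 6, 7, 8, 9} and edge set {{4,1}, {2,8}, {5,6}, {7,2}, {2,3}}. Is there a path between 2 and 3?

Yes

From 2 we can reach 2, 3, 7, 8, which includes 3.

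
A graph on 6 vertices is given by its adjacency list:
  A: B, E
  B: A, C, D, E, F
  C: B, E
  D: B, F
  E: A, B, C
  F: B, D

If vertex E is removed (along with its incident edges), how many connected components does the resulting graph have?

1

With E gone, the remaining components are: {A, B, C, D, F}.
That is 1 component.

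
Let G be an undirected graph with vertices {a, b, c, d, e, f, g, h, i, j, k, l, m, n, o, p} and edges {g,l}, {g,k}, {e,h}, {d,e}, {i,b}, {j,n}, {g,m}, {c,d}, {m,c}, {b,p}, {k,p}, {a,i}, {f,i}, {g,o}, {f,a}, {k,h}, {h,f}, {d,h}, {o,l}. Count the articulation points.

Removing g increases the component count from 2 to 3, so g is a cut vertex.
By contrast removing h leaves 2 components; it is not a cut vertex. No other vertex is a cut vertex either.

1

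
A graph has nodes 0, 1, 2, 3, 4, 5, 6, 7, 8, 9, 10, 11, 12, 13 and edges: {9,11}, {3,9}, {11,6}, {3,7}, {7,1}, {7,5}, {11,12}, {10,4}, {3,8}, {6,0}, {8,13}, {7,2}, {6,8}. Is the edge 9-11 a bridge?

No

After removing 9-11, the path 9-3-8-6-11 still connects them, so the edge is not a bridge.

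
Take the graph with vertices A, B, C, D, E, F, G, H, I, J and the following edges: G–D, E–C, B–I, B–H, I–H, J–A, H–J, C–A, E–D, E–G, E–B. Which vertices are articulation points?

Removing E increases the component count from 2 to 3, so E is a cut vertex.
By contrast removing J leaves 2 components; it is not a cut vertex. No other vertex is a cut vertex either.

E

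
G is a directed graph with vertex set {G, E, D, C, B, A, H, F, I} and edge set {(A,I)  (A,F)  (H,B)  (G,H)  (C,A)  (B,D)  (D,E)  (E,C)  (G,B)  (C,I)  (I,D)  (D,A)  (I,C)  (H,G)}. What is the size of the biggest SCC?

{A, C, D, E, I} are all mutually reachable — one SCC of size 5.
{G, H} are all mutually reachable — one SCC of size 2.
{F} is an SCC by itself.
{B} is an SCC by itself.
The largest has 5 vertices.

5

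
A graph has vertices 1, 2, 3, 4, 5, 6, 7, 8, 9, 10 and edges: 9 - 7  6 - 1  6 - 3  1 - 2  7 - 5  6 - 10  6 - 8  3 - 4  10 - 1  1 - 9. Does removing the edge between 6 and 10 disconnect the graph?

No

After removing 6 - 10, the path 6-1-10 still connects them, so the edge is not a bridge.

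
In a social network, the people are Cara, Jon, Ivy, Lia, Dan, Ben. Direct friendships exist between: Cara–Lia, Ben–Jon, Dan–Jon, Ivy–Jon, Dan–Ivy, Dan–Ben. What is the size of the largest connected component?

Starting from Lia we can reach Lia, Cara. That is one component of size 2.
Starting from Ben we can reach Ben, Dan, Ivy, Jon. That is one component of size 4.
The largest has 4 vertices.

4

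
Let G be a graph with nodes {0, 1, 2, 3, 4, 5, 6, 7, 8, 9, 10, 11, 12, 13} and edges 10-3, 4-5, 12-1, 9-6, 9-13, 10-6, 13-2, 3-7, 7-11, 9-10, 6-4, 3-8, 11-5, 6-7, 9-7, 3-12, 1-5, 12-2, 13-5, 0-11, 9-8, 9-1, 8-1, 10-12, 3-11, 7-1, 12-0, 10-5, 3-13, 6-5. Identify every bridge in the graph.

none

The edges on the cycle 9-10-3-8-9 are not bridges since each lies on that cycle.
Every edge lies on some cycle, so there are no bridges.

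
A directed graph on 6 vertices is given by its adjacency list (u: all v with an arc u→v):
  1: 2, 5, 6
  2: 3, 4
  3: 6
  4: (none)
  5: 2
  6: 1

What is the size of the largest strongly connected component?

5

{1, 2, 3, 5, 6} are all mutually reachable — one SCC of size 5.
{4} is an SCC by itself.
The largest has 5 vertices.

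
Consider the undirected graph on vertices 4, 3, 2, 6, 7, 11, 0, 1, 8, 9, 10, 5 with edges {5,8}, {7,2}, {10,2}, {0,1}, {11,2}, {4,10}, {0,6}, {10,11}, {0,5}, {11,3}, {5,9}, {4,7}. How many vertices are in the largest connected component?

Starting from 2 we can reach 2, 3, 4, 7, 10, 11. That is one component of size 6.
Starting from 0 we can reach 0, 1, 5, 6, 8, 9. That is one component of size 6.
The largest has 6 vertices.

6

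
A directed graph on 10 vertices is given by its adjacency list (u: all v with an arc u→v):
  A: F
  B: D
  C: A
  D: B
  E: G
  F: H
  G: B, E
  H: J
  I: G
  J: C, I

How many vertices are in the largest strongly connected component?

5

{A, C, F, H, J} are all mutually reachable — one SCC of size 5.
{E, G} are all mutually reachable — one SCC of size 2.
{B, D} are all mutually reachable — one SCC of size 2.
{I} is an SCC by itself.
The largest has 5 vertices.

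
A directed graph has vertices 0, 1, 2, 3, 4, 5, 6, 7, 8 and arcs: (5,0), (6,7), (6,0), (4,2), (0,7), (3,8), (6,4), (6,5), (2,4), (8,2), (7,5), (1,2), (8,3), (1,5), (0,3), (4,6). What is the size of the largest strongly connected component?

8

{0, 2, 3, 4, 5, 6, 7, 8} are all mutually reachable — one SCC of size 8.
{1} is an SCC by itself.
The largest has 8 vertices.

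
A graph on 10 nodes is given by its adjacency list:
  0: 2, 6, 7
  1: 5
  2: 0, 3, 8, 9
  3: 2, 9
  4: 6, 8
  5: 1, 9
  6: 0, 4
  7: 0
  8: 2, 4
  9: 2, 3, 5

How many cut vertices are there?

4

Removing 0 increases the component count from 1 to 2, so 0 is a cut vertex.
Removing 2 increases the component count from 1 to 2, so 2 is a cut vertex.
Removing 5 increases the component count from 1 to 2, so 5 is a cut vertex.
Likewise 9 is a cut vertex.
By contrast removing 8 leaves 1 component; it is not a cut vertex. No other vertex is a cut vertex either.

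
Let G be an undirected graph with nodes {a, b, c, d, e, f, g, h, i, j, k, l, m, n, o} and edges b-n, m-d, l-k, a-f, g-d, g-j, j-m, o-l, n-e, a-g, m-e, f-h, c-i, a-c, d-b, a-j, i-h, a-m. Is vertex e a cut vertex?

No

Deleting e leaves 2 components (was 2), so e is not a cut vertex.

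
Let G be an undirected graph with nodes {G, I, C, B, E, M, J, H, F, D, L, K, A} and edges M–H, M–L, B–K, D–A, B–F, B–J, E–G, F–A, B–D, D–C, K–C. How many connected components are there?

I is isolated — a component by itself.
Starting from E we can reach E, G. That is one component of size 2.
Starting from H we can reach H, L, M. That is one component of size 3.
Starting from A we can reach A, B, C, D, F, J, K. That is one component of size 7.
Total: 4 components.

4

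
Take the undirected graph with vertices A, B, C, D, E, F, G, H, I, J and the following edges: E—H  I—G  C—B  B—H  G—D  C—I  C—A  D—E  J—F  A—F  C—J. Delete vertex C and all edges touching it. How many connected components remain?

With C gone, the remaining components are: {A, F, J}; {B, D, E, G, H, I}.
That is 2 components.

2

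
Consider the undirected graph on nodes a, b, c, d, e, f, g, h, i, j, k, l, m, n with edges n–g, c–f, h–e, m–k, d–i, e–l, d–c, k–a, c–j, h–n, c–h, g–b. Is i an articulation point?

No

Deleting i leaves 2 components (was 2), so i is not a cut vertex.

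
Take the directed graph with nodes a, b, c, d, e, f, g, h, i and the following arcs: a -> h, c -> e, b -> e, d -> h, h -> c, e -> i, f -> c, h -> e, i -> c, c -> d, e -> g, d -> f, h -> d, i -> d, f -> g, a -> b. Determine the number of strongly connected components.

4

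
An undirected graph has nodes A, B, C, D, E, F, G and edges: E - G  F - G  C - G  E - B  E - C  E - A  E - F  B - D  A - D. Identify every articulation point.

E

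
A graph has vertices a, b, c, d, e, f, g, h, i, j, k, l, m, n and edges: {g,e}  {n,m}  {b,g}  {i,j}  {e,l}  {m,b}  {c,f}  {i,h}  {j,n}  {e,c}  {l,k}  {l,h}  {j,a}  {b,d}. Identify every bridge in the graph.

a-j, b-d, c-e, c-f, k-l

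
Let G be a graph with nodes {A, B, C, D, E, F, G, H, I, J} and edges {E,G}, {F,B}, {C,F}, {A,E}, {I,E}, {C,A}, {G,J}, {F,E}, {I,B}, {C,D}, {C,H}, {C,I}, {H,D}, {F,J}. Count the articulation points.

Removing C increases the component count from 1 to 2, so C is a cut vertex.
By contrast removing J leaves 1 component; it is not a cut vertex. No other vertex is a cut vertex either.

1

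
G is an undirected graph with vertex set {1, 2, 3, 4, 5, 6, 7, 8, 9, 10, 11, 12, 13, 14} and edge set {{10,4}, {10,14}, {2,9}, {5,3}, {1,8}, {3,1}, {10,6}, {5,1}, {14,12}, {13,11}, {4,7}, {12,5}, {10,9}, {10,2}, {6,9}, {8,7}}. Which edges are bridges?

11-13

The edges on the cycle 5-3-1-5 are not bridges since each lies on that cycle.
But removing 13-11 disconnects 13 from 11 — this is a bridge.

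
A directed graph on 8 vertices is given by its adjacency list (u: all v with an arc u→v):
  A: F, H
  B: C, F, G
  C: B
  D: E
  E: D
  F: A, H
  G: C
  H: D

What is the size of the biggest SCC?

{B, C, G} are all mutually reachable — one SCC of size 3.
{A, F} are all mutually reachable — one SCC of size 2.
{D, E} are all mutually reachable — one SCC of size 2.
{H} is an SCC by itself.
The largest has 3 vertices.

3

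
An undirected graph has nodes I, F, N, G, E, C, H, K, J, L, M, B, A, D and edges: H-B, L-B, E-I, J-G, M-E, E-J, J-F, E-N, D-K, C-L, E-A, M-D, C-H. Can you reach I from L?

No

The component containing L is {B, C, H, L}, and I is not in it.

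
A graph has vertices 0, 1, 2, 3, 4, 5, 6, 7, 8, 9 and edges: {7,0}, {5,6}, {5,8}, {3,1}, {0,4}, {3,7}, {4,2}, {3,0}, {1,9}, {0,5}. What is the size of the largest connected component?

10

Starting from 0 we can reach 0, 1, 2, 3, 4, 5, 6, 7, 8, 9. That is one component of size 10.
The largest has 10 vertices.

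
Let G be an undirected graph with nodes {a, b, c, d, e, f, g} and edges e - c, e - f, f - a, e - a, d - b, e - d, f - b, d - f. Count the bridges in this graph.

1

The edges on the cycle e-d-b-f-e are not bridges since each lies on that cycle.
But removing e - c disconnects e from c — this is a bridge.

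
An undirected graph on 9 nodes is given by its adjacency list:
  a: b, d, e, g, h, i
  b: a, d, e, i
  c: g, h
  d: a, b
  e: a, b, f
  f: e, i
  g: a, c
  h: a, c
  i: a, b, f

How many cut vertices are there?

Removing a increases the component count from 1 to 2, so a is a cut vertex.
By contrast removing h leaves 1 component; it is not a cut vertex. No other vertex is a cut vertex either.

1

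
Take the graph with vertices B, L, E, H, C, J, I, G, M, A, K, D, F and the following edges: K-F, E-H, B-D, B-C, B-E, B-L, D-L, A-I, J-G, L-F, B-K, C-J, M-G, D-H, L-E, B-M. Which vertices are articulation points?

B

Removing B increases the component count from 2 to 3, so B is a cut vertex.
By contrast removing G leaves 2 components; it is not a cut vertex. No other vertex is a cut vertex either.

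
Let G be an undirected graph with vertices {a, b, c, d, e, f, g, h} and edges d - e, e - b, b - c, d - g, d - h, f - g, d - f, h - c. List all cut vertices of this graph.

d

Removing d increases the component count from 2 to 3, so d is a cut vertex.
By contrast removing e leaves 2 components; it is not a cut vertex. No other vertex is a cut vertex either.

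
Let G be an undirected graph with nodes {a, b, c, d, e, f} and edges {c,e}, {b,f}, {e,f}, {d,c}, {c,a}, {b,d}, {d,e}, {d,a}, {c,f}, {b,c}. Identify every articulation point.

Removing f, for instance, still leaves 1 component. No single vertex removal increases the component count — the graph has no articulation points.

none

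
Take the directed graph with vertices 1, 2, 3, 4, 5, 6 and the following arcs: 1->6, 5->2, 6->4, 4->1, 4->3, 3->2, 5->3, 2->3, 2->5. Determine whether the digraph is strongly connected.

No

There is no directed path from 2 to 4, so the graph is not strongly connected.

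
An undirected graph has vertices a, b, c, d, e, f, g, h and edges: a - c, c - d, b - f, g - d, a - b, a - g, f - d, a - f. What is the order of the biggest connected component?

e is isolated — a component by itself.
h is isolated — a component by itself.
Starting from a we can reach a, b, c, d, f, g. That is one component of size 6.
The largest has 6 vertices.

6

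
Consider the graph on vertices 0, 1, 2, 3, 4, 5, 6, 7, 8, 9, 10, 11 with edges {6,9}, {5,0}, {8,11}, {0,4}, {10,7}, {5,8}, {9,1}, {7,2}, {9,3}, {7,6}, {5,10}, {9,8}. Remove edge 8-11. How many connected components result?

Before removal there is 1 component.
8-11 is a bridge — removing it separates 8's side from 11's side.
After removal: 2 components.

2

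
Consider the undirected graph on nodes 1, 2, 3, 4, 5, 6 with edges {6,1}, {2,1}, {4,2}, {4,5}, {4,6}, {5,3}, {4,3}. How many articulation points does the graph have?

Removing 4 increases the component count from 1 to 2, so 4 is a cut vertex.
By contrast removing 1 leaves 1 component; it is not a cut vertex. No other vertex is a cut vertex either.

1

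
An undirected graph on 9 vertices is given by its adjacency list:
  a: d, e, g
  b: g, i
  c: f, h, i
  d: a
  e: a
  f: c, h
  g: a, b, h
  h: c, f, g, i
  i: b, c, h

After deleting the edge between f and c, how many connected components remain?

1

f and c are still connected via f-h-c, so the component count stays at 1.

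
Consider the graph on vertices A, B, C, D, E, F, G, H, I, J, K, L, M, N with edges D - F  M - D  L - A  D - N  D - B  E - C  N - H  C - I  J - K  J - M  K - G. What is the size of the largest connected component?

9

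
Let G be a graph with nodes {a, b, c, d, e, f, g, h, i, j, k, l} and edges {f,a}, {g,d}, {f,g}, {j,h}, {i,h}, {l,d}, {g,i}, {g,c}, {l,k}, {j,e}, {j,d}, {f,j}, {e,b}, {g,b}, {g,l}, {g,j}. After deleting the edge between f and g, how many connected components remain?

1

f and g are still connected via f-j-g, so the component count stays at 1.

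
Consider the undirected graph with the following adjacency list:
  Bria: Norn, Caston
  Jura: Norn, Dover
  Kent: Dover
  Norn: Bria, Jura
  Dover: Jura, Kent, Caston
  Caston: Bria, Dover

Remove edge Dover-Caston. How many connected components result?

1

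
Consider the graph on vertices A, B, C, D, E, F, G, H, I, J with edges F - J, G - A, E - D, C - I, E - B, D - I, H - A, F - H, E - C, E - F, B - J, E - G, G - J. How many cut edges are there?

0

The edges on the cycle E-D-I-C-E are not bridges since each lies on that cycle.
Every edge lies on some cycle, so there are no bridges.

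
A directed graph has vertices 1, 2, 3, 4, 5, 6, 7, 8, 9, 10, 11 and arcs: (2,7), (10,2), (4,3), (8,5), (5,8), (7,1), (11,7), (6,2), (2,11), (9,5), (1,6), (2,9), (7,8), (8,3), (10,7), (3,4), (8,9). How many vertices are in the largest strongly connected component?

5

{1, 2, 6, 7, 11} are all mutually reachable — one SCC of size 5.
{5, 8, 9} are all mutually reachable — one SCC of size 3.
{3, 4} are all mutually reachable — one SCC of size 2.
{10} is an SCC by itself.
The largest has 5 vertices.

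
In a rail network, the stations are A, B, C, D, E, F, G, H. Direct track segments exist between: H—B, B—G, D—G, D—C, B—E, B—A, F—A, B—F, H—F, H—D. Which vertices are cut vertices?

B, D

Removing B increases the component count from 1 to 2, so B is a cut vertex.
Removing D increases the component count from 1 to 2, so D is a cut vertex.
By contrast removing A leaves 1 component; it is not a cut vertex. No other vertex is a cut vertex either.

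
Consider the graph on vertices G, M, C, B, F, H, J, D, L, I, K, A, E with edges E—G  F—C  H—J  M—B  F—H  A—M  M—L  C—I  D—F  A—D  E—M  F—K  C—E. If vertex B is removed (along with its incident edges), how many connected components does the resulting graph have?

With B gone, the remaining components are: {A, C, D, E, F, G, H, I, J, K, L, M}.
That is 1 component.

1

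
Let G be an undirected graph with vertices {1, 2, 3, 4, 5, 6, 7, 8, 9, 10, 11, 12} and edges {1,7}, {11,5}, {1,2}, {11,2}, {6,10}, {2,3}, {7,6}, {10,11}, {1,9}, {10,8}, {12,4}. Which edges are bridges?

1-9, 10-8, 11-5, 12-4, 2-3

The edges on the cycle 1-7-6-10-11-2-1 are not bridges since each lies on that cycle.
But removing 10-8 disconnects 10 from 8; removing 12-4 disconnects 12 from 4; removing 3-2 disconnects 3 from 2; removing 1-9 disconnects 1 from 9 — these are bridges.
In total 5 edges are bridges.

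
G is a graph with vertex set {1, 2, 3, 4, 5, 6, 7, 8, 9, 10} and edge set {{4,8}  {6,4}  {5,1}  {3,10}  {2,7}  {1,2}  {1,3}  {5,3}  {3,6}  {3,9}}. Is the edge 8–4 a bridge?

Removing 8–4 leaves no path between 8 and 4: the component count goes from 1 to 2. So it is a bridge.

Yes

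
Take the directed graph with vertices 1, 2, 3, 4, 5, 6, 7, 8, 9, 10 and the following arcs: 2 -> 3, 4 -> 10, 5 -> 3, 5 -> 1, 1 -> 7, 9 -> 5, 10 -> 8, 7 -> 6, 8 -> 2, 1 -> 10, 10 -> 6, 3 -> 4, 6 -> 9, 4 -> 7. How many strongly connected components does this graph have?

{1, 2, 3, 4, 5, 6, 7, 8, 9, 10} are all mutually reachable — one SCC of size 10.
That gives 1 strongly connected component.

1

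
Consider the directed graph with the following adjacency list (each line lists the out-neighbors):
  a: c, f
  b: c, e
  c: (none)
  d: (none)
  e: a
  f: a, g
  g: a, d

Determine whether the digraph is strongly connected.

No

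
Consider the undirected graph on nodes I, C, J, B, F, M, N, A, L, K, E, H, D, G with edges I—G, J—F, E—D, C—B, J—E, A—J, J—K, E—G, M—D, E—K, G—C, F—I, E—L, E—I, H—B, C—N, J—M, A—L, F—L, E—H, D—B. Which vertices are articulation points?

Removing C increases the component count from 1 to 2, so C is a cut vertex.
By contrast removing F leaves 1 component; it is not a cut vertex. No other vertex is a cut vertex either.

C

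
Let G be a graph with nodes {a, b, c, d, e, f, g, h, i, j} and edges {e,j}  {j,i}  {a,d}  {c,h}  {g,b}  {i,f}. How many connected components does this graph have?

4

Starting from a we can reach a, d. That is one component of size 2.
Starting from b we can reach b, g. That is one component of size 2.
Starting from c we can reach c, h. That is one component of size 2.
Starting from e we can reach e, f, i, j. That is one component of size 4.
Total: 4 components.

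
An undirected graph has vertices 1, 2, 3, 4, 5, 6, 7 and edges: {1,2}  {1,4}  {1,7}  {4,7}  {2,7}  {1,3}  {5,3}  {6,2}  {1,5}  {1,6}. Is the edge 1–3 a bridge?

No

After removing 1–3, the path 1-5-3 still connects them, so the edge is not a bridge.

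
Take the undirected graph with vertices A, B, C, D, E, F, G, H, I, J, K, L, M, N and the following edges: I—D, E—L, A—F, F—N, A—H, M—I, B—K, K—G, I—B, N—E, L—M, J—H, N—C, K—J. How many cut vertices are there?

Removing I increases the component count from 1 to 2, so I is a cut vertex.
Removing K increases the component count from 1 to 2, so K is a cut vertex.
Removing N increases the component count from 1 to 2, so N is a cut vertex.
By contrast removing B leaves 1 component; it is not a cut vertex. No other vertex is a cut vertex either.

3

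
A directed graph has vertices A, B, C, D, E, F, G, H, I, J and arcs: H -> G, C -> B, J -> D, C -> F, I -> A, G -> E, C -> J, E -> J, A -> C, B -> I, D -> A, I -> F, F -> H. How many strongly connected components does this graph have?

1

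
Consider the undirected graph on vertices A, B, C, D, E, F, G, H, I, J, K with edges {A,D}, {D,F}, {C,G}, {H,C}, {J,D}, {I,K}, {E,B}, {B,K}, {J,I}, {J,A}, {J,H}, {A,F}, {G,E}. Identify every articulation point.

J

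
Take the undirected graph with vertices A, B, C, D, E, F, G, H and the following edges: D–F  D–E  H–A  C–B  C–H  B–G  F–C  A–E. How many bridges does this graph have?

2

The edges on the cycle D-F-C-H-A-E-D are not bridges since each lies on that cycle.
But removing B–G disconnects B from G; removing C–B disconnects C from B — these are bridges.
That makes 2 bridges.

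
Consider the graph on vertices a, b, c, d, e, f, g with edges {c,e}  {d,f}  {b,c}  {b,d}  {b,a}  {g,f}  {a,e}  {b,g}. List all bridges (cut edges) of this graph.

The edges on the cycle b-c-e-a-b are not bridges since each lies on that cycle.
Every edge lies on some cycle, so there are no bridges.

none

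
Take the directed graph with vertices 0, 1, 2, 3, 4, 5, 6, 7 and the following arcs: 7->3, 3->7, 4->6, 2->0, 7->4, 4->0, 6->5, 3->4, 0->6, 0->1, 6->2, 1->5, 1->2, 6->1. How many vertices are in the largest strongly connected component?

4

{0, 1, 2, 6} are all mutually reachable — one SCC of size 4.
{3, 7} are all mutually reachable — one SCC of size 2.
{5} is an SCC by itself.
{4} is an SCC by itself.
The largest has 4 vertices.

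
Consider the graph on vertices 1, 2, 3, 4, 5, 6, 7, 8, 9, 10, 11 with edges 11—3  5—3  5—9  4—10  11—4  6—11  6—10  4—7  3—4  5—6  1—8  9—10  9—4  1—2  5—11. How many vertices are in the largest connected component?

Starting from 1 we can reach 1, 2, 8. That is one component of size 3.
Starting from 3 we can reach 3, 4, 5, 6, 7, 9, 10, 11. That is one component of size 8.
The largest has 8 vertices.

8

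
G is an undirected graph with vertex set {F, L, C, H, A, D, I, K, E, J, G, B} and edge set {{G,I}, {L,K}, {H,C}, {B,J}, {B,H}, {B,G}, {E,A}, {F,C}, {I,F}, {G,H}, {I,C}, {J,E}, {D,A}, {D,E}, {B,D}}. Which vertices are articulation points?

Removing B increases the component count from 2 to 3, so B is a cut vertex.
By contrast removing E leaves 2 components; it is not a cut vertex. No other vertex is a cut vertex either.

B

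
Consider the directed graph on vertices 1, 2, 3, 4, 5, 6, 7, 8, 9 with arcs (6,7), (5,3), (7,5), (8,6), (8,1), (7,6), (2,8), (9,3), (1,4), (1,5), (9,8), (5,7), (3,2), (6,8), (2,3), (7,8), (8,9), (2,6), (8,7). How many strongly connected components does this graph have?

2

{1, 2, 3, 5, 6, 7, 8, 9} are all mutually reachable — one SCC of size 8.
{4} is an SCC by itself.
That gives 2 strongly connected components.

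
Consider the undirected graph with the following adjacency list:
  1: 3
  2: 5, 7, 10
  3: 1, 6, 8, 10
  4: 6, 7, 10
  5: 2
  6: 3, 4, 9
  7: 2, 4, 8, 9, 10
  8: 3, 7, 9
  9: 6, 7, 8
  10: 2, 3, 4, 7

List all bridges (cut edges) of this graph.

The edges on the cycle 7-2-10-7 are not bridges since each lies on that cycle.
But removing 3-1 disconnects 3 from 1; removing 2-5 disconnects 2 from 5 — these are bridges.

1-3, 2-5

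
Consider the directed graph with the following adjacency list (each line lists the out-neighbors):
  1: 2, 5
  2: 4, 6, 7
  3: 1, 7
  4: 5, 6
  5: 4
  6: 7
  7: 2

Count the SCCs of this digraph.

3

{2, 4, 5, 6, 7} are all mutually reachable — one SCC of size 5.
{3} is an SCC by itself.
{1} is an SCC by itself.
That gives 3 strongly connected components.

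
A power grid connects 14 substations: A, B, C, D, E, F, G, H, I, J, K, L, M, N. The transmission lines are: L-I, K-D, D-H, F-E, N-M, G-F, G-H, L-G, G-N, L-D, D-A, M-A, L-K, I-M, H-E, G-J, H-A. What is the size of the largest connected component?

C is isolated — a component by itself.
B is isolated — a component by itself.
Starting from A we can reach A, D, E, F, G, H, I, J, K, L, M, N. That is one component of size 12.
The largest has 12 vertices.

12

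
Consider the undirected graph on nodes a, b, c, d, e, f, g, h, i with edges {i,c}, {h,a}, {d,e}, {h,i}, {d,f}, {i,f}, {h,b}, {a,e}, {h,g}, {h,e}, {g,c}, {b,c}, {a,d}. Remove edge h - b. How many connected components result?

h and b are still connected via h-g-c-b, so the component count stays at 1.

1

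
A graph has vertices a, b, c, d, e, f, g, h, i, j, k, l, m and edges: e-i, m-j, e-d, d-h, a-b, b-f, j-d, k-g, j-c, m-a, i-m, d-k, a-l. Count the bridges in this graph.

8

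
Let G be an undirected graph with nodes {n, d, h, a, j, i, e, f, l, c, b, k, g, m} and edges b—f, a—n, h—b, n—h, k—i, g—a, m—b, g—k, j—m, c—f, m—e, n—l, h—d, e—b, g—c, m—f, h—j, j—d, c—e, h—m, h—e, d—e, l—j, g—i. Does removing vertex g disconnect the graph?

Deleting g raises the number of components from 1 to 2, so g is a cut vertex.

Yes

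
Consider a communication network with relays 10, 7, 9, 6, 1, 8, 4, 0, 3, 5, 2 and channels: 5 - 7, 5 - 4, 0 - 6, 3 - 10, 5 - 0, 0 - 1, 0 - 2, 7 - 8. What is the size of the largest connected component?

9 is isolated — a component by itself.
Starting from 3 we can reach 3, 10. That is one component of size 2.
Starting from 0 we can reach 0, 1, 2, 4, 5, 6, 7, 8. That is one component of size 8.
The largest has 8 vertices.

8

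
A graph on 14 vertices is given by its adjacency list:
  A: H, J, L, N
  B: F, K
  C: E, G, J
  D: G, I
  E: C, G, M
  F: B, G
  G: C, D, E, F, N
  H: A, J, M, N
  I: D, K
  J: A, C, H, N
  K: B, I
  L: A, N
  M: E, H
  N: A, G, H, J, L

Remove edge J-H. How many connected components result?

J and H are still connected via J-N-H, so the component count stays at 1.

1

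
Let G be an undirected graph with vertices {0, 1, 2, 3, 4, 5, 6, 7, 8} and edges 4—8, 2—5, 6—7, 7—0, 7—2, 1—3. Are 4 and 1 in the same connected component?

The component containing 4 is {4, 8}, and 1 is not in it.

No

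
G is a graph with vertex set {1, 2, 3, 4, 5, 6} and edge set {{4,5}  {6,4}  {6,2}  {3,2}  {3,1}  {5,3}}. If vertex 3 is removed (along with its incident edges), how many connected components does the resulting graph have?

With 3 gone, the remaining components are: {1}; {2, 4, 5, 6}.
That is 2 components.

2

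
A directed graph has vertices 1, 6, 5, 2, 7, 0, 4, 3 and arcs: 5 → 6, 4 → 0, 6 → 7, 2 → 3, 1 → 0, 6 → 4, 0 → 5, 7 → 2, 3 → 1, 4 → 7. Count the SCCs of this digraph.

1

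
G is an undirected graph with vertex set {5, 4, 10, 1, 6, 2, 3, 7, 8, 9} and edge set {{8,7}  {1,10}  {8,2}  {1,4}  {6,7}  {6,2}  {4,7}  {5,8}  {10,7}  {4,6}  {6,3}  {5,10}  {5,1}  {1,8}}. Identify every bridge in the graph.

3-6

The edges on the cycle 1-8-2-6-4-1 are not bridges since each lies on that cycle.
But removing 6 - 3 disconnects 6 from 3 — this is a bridge.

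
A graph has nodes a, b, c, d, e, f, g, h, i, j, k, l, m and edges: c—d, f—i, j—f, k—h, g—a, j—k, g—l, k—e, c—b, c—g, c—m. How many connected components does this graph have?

Starting from e we can reach e, f, h, i, j, k. That is one component of size 6.
Starting from a we can reach a, b, c, d, g, l, m. That is one component of size 7.
Total: 2 components.

2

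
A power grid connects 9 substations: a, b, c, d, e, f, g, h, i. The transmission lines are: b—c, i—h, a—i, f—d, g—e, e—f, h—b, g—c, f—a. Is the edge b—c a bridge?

After removing b—c, the path b-h-i-a-f-e-g-c still connects them, so the edge is not a bridge.

No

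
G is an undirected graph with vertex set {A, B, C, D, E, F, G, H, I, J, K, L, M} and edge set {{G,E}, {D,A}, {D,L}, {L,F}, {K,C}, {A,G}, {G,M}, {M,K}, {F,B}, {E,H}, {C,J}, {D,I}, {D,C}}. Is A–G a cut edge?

After removing A–G, the path A-D-C-K-M-G still connects them, so the edge is not a bridge.

No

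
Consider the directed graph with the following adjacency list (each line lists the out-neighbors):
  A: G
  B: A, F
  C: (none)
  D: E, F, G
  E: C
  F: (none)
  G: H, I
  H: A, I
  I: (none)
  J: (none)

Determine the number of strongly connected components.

8

{A, G, H} are all mutually reachable — one SCC of size 3.
{I} is an SCC by itself.
{D} is an SCC by itself.
{F} is an SCC by itself.
{J} is an SCC by itself.
(and 3 more singleton SCCs)
That gives 8 strongly connected components.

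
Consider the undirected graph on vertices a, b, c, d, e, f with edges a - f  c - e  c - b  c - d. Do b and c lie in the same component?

Yes

From b we can reach b, c, d, e, which includes c.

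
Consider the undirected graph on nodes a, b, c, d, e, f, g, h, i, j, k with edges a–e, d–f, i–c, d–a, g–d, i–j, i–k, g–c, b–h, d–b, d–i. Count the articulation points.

Removing a increases the component count from 1 to 2, so a is a cut vertex.
Removing b increases the component count from 1 to 2, so b is a cut vertex.
Removing d increases the component count from 1 to 4, so d is a cut vertex.
Likewise i is a cut vertex.
By contrast removing c leaves 1 component; it is not a cut vertex. No other vertex is a cut vertex either.

4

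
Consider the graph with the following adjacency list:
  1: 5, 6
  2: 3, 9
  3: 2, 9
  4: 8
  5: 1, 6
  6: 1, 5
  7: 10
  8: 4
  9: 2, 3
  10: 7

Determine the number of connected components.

Starting from 4 we can reach 4, 8. That is one component of size 2.
Starting from 7 we can reach 7, 10. That is one component of size 2.
Starting from 1 we can reach 1, 5, 6. That is one component of size 3.
Starting from 2 we can reach 2, 3, 9. That is one component of size 3.
Total: 4 components.

4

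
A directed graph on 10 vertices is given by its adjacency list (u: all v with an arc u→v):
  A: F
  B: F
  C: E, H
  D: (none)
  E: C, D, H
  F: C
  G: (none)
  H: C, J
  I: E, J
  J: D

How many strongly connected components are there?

{C, E, H} are all mutually reachable — one SCC of size 3.
{F} is an SCC by itself.
{I} is an SCC by itself.
{B} is an SCC by itself.
{J} is an SCC by itself.
(and 3 more singleton SCCs)
That gives 8 strongly connected components.

8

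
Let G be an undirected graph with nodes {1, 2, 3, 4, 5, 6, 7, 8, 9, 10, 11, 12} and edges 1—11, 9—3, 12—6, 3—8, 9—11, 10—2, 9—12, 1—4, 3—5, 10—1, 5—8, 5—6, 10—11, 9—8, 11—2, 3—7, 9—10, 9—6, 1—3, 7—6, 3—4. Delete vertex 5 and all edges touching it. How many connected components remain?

1

With 5 gone, the remaining components are: {1, 2, 3, 4, 6, 7, 8, 9, 10, 11, 12}.
That is 1 component.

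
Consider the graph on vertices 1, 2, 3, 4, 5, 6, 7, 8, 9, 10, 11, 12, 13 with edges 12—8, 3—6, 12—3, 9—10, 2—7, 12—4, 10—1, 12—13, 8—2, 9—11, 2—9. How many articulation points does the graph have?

Removing 2 increases the component count from 2 to 4, so 2 is a cut vertex.
Removing 3 increases the component count from 2 to 3, so 3 is a cut vertex.
Removing 8 increases the component count from 2 to 3, so 8 is a cut vertex.
Likewise 9, 10, 12 are cut vertices.
By contrast removing 11 leaves 2 components; it is not a cut vertex. No other vertex is a cut vertex either.

6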